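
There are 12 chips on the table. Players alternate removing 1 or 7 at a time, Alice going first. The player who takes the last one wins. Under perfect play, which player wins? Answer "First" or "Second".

i:   0  1  2  3  4  5  6  7  8  9 10 11 12
     L  W  L  W  L  W  L  W  L  W  L  W  L
Position 12 is L, so the second player wins.

Second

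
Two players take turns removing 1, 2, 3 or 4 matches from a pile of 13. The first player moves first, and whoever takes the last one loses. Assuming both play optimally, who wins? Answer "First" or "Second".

First

Mark each pile size as W (mover wins) or L (mover loses):
i:   0  1  2  3  4  5  6  7  8  9 10 11 12 13
     W  L  W  W  W  W  L  W  W  W  W  L  W  W
Position 13 is W, so the first player wins.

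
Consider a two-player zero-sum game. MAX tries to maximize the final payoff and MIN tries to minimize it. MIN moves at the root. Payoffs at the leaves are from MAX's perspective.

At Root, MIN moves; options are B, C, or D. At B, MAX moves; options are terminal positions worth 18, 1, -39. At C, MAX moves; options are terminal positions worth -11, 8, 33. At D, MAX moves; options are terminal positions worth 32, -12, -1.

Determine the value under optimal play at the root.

B (MAX): max(18, 1, -39) = 18
C (MAX): max(-11, 8, 33) = 33
D (MAX): max(32, -12, -1) = 32
Root (MIN): min(18, 33, 32) = 18

18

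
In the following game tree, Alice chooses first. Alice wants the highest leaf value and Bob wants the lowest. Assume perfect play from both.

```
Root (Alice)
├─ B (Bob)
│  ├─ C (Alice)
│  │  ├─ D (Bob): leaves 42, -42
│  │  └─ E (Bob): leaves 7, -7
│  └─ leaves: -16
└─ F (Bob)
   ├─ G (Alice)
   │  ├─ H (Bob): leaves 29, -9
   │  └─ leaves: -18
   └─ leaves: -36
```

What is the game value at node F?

H: min(29, -9) = -9
G: max(-9, -18) = -9
F: min(-9, -36) = -36

-36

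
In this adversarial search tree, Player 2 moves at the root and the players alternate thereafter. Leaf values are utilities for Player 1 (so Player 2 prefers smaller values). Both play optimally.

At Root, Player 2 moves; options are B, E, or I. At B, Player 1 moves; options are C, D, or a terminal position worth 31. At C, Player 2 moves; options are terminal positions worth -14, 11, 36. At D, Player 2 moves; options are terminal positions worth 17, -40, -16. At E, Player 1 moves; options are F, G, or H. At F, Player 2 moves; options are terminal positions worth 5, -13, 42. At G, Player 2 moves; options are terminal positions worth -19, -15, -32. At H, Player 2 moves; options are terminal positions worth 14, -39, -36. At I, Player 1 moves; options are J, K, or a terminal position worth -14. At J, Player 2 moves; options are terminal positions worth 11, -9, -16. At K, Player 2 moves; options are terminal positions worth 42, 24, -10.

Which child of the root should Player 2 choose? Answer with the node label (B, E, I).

C (Player 2): min(-14, 11, 36) = -14
D (Player 2): min(17, -40, -16) = -40
B (Player 1): max(-14, -40, 31) = 31
F (Player 2): min(5, -13, 42) = -13
G (Player 2): min(-19, -15, -32) = -32
H (Player 2): min(14, -39, -36) = -39
E (Player 1): max(-13, -32, -39) = -13
J (Player 2): min(11, -9, -16) = -16
K (Player 2): min(42, 24, -10) = -10
I (Player 1): max(-16, -10, -14) = -10
Root (Player 2): min(31, -13, -10) = -13
Player 2 picks the child with the lowest value: E (value -13).

E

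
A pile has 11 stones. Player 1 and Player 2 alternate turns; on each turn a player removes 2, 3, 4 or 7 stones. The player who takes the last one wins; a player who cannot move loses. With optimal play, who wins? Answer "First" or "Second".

W/L table (W = player to move can force a win):
i:   0  1  2  3  4  5  6  7  8  9 10 11
     L  L  W  W  W  W  L  W  W  W  W  L
Position 11 is L, so the second player wins.

Second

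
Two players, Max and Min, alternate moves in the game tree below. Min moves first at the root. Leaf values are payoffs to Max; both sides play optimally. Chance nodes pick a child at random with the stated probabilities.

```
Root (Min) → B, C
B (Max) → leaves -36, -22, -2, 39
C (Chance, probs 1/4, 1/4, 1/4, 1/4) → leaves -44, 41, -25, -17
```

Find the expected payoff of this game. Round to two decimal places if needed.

B (Max): max(-36, -22, -2, 39) = 39
C (Chance): 1/4·-44 + 1/4·41 + 1/4·-25 + 1/4·-17 = -11.25
Root (Min): min(39, -11.25) = -11.25

-11.25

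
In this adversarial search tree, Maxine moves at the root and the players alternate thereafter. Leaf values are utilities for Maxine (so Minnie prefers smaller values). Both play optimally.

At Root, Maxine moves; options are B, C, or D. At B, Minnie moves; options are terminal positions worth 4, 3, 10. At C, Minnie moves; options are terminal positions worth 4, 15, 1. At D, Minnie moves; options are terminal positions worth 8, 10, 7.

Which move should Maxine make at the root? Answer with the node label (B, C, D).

B (Minnie): min(4, 3, 10) = 3
C (Minnie): min(4, 15, 1) = 1
D (Minnie): min(8, 10, 7) = 7
Root (Maxine): max(3, 1, 7) = 7
Maxine picks the child with the highest value: D (value 7).

D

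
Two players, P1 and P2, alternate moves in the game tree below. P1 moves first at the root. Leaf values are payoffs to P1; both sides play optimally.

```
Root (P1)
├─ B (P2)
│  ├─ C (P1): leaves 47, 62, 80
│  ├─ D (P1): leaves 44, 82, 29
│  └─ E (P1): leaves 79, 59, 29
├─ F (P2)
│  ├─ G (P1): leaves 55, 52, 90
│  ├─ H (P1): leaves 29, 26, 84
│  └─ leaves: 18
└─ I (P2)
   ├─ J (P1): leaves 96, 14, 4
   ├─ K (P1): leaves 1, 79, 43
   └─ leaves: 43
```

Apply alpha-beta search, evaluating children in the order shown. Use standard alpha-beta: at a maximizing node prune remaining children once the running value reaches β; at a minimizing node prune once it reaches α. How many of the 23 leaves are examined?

21

C [α=-∞,β=+∞]: v=80
D [α=-∞,β=80]: v=82 after child 2 ≥ β → β-cutoff, skip 1
E [α=-∞,β=80]: v=79
B [α=-∞,β=+∞]: v=79
G [α=79,β=+∞]: v=90
H [α=79,β=90]: v=84
F [α=79,β=+∞]: v=18
J [α=79,β=+∞]: v=96
K [α=79,β=96]: v=79
I [α=79,β=+∞]: v=79 after child 2 ≤ α → α-cutoff, skip 1
Root [α=-∞,β=+∞]: v=79
Leaves evaluated: 21 of 23.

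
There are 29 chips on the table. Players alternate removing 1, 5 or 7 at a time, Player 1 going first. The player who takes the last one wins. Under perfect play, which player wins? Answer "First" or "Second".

Positions where the player to move wins (W) vs loses (L):
i:   0  1  2  3  4  5  6  7  8  9 10 11 12 13 14 15 16 17 18 19 20 21 22 23 24 25 26 27 28 29
     L  W  L  W  L  W  L  W  L  W  L  W  L  W  L  W  L  W  L  W  L  W  L  W  L  W  L  W  L  W
Position 29 is W, so the first player wins.

First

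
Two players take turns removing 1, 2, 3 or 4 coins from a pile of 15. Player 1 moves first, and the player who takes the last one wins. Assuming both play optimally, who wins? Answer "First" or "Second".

i:   0  1  2  3  4  5  6  7  8  9 10 11 12 13 14 15
     L  W  W  W  W  L  W  W  W  W  L  W  W  W  W  L
Position 15 is L, so the second player wins.

Second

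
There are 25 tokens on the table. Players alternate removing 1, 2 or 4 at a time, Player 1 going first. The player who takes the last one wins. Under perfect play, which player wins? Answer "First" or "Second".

W/L table (W = player to move can force a win):
i:   0  1  2  3  4  5  6  7  8  9 10 11 12 13 14 15 16 17 18 19 20 21 22 23 24 25
     L  W  W  L  W  W  L  W  W  L  W  W  L  W  W  L  W  W  L  W  W  L  W  W  L  W
Position 25 is W, so the first player wins.

First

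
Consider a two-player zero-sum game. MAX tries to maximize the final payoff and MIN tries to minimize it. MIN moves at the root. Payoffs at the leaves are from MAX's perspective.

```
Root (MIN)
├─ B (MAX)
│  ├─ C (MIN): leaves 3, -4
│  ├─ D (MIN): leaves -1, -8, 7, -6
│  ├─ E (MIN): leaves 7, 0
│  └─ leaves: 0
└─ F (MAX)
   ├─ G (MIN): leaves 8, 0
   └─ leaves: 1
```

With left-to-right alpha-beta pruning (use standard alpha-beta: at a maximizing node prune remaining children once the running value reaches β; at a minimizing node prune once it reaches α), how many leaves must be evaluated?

9

C [α=-∞,β=+∞]: v=-4
D [α=-4,β=+∞]: v=-8 after child 2 ≤ α → α-cutoff, skip 2
E [α=-4,β=+∞]: v=0
B [α=-∞,β=+∞]: v=0
G [α=-∞,β=0]: v=0
F [α=-∞,β=0]: v=0 after child 1 ≥ β → β-cutoff, skip 1
Root [α=-∞,β=+∞]: v=0
Leaves evaluated: 9 of 12.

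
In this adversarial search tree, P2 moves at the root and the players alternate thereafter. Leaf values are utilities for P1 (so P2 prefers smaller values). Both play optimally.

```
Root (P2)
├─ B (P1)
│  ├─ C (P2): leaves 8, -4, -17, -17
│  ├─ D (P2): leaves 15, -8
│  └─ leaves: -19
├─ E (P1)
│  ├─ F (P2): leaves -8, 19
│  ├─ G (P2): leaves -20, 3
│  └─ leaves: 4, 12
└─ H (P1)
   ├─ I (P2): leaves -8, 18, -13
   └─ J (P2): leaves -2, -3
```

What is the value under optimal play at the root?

-8

C (P2): min(8, -4, -17, -17) = -17
D (P2): min(15, -8) = -8
B (P1): max(-17, -8, -19) = -8
F (P2): min(-8, 19) = -8
G (P2): min(-20, 3) = -20
E (P1): max(-8, -20, 4, 12) = 12
I (P2): min(-8, 18, -13) = -13
J (P2): min(-2, -3) = -3
H (P1): max(-13, -3) = -3
Root (P2): min(-8, 12, -3) = -8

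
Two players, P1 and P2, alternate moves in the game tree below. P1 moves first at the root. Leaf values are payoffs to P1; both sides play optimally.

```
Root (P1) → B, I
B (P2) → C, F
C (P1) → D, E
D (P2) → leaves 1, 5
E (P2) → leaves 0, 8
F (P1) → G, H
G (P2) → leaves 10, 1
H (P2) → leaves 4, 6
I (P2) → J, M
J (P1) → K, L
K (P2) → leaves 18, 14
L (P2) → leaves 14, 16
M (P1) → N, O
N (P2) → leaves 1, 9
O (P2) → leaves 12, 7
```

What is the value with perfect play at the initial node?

7

D (P2): min(1, 5) = 1
E (P2): min(0, 8) = 0
C (P1): max(1, 0) = 1
G (P2): min(10, 1) = 1
H (P2): min(4, 6) = 4
F (P1): max(1, 4) = 4
B (P2): min(1, 4) = 1
K (P2): min(18, 14) = 14
L (P2): min(14, 16) = 14
J (P1): max(14, 14) = 14
N (P2): min(1, 9) = 1
O (P2): min(12, 7) = 7
M (P1): max(1, 7) = 7
I (P2): min(14, 7) = 7
Root (P1): max(1, 7) = 7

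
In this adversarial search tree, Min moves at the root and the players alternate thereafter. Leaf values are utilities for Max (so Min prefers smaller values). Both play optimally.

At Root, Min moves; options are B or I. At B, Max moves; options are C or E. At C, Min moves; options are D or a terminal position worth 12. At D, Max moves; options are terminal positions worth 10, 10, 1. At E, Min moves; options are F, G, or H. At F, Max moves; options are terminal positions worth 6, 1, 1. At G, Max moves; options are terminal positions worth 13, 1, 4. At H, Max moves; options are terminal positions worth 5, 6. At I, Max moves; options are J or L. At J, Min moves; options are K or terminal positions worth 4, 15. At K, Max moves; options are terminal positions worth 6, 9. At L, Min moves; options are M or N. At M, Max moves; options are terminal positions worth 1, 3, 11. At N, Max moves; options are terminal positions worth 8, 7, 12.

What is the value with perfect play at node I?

11

K: max(6, 9) = 9
J: min(9, 4, 15) = 4
M: max(1, 3, 11) = 11
N: max(8, 7, 12) = 12
L: min(11, 12) = 11
I: max(4, 11) = 11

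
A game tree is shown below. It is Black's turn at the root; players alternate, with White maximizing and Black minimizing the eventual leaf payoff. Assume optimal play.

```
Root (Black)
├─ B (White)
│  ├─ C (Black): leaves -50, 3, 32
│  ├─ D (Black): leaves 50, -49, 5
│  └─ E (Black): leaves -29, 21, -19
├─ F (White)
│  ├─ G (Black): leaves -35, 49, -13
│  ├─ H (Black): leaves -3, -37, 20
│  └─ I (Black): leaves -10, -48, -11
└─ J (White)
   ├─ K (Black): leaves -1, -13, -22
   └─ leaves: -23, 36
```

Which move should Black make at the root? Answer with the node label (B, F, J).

C (Black): min(-50, 3, 32) = -50
D (Black): min(50, -49, 5) = -49
E (Black): min(-29, 21, -19) = -29
B (White): max(-50, -49, -29) = -29
G (Black): min(-35, 49, -13) = -35
H (Black): min(-3, -37, 20) = -37
I (Black): min(-10, -48, -11) = -48
F (White): max(-35, -37, -48) = -35
K (Black): min(-1, -13, -22) = -22
J (White): max(-22, -23, 36) = 36
Root (Black): min(-29, -35, 36) = -35
Black picks the child with the lowest value: F (value -35).

F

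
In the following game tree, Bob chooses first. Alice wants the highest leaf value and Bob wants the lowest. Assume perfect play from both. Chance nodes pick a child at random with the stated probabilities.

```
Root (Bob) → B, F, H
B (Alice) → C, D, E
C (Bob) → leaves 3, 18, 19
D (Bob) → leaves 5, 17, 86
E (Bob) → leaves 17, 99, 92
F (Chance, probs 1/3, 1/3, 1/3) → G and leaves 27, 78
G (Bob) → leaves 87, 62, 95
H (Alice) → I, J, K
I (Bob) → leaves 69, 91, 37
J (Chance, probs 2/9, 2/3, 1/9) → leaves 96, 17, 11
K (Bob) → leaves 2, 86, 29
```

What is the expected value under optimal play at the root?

17

C (Bob): min(3, 18, 19) = 3
D (Bob): min(5, 17, 86) = 5
E (Bob): min(17, 99, 92) = 17
B (Alice): max(3, 5, 17) = 17
G (Bob): min(87, 62, 95) = 62
F (Chance): 1/3·62 + 1/3·27 + 1/3·78 = 55.67
I (Bob): min(69, 91, 37) = 37
J (Chance): 2/9·96 + 2/3·17 + 1/9·11 = 33.89
K (Bob): min(2, 86, 29) = 2
H (Alice): max(37, 33.89, 2) = 37
Root (Bob): min(17, 55.67, 37) = 17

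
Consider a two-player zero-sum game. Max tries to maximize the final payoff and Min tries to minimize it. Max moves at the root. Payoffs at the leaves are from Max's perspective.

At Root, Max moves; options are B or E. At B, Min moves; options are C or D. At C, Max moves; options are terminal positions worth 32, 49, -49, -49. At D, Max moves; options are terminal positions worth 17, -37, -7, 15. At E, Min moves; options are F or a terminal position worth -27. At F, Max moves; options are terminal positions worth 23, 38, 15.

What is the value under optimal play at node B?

17

C: max(32, 49, -49, -49) = 49
D: max(17, -37, -7, 15) = 17
B: min(49, 17) = 17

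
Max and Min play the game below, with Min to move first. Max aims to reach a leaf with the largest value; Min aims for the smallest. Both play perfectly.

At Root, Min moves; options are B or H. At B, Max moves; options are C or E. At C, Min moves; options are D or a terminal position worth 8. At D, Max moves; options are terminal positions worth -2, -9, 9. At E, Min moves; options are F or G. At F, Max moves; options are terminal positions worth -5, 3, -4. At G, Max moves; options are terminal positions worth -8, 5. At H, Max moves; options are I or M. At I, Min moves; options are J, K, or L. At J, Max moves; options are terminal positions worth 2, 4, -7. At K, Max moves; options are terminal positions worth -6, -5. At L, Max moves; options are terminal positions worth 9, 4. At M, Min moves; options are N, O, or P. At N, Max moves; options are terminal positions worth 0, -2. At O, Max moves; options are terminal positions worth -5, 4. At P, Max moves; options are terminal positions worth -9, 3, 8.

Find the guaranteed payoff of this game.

D (Max): max(-2, -9, 9) = 9
C (Min): min(9, 8) = 8
F (Max): max(-5, 3, -4) = 3
G (Max): max(-8, 5) = 5
E (Min): min(3, 5) = 3
B (Max): max(8, 3) = 8
J (Max): max(2, 4, -7) = 4
K (Max): max(-6, -5) = -5
L (Max): max(9, 4) = 9
I (Min): min(4, -5, 9) = -5
N (Max): max(0, -2) = 0
O (Max): max(-5, 4) = 4
P (Max): max(-9, 3, 8) = 8
M (Min): min(0, 4, 8) = 0
H (Max): max(-5, 0) = 0
Root (Min): min(8, 0) = 0

0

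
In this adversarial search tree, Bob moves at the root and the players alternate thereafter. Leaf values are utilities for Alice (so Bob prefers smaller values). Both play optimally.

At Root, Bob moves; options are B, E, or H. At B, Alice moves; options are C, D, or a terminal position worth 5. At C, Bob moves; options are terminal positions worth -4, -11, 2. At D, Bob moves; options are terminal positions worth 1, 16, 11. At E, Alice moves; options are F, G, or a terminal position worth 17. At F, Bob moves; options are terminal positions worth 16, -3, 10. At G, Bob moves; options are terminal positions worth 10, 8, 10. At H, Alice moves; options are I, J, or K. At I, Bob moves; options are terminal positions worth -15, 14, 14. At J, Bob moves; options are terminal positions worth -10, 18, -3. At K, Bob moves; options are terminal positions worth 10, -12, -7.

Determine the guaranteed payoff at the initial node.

C (Bob): min(-4, -11, 2) = -11
D (Bob): min(1, 16, 11) = 1
B (Alice): max(-11, 1, 5) = 5
F (Bob): min(16, -3, 10) = -3
G (Bob): min(10, 8, 10) = 8
E (Alice): max(-3, 8, 17) = 17
I (Bob): min(-15, 14, 14) = -15
J (Bob): min(-10, 18, -3) = -10
K (Bob): min(10, -12, -7) = -12
H (Alice): max(-15, -10, -12) = -10
Root (Bob): min(5, 17, -10) = -10

-10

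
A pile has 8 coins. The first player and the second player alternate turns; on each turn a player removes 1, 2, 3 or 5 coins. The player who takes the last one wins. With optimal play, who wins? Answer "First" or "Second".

Second

W/L table (W = player to move can force a win):
i:   0  1  2  3  4  5  6  7  8
     L  W  W  W  L  W  W  W  L
Position 8 is L, so the second player wins.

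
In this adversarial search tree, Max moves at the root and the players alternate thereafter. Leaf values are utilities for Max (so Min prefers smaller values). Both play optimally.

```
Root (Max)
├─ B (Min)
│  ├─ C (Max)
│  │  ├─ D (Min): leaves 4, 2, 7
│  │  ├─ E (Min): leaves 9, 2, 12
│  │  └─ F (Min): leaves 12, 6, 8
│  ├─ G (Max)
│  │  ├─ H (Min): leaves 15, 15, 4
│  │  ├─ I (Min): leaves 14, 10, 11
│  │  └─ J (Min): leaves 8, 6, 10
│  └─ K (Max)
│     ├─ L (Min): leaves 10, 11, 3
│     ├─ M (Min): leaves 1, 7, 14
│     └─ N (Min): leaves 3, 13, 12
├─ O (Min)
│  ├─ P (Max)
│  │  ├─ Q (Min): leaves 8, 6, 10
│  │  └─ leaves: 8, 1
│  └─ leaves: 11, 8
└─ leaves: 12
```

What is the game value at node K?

L: min(10, 11, 3) = 3
M: min(1, 7, 14) = 1
N: min(3, 13, 12) = 3
K: max(3, 1, 3) = 3

3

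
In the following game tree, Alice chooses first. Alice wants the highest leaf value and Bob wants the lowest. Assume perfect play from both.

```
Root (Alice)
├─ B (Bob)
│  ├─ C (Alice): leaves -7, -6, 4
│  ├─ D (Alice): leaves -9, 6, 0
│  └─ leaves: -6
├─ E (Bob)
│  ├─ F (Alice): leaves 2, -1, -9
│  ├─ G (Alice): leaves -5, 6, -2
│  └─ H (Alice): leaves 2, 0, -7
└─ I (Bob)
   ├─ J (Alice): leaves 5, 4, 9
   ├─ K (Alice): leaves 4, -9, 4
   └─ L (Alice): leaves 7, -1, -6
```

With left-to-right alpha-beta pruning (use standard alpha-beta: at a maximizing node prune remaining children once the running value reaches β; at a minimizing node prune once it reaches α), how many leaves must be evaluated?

19

C [α=-∞,β=+∞]: v=4
D [α=-∞,β=4]: v=6 after child 2 ≥ β → β-cutoff, skip 1
B [α=-∞,β=+∞]: v=-6
F [α=-6,β=+∞]: v=2
G [α=-6,β=2]: v=6 after child 2 ≥ β → β-cutoff, skip 1
H [α=-6,β=2]: v=2 after child 1 ≥ β → β-cutoff, skip 2
E [α=-6,β=+∞]: v=2
J [α=2,β=+∞]: v=9
K [α=2,β=9]: v=4
L [α=2,β=4]: v=7 after child 1 ≥ β → β-cutoff, skip 2
I [α=2,β=+∞]: v=4
Root [α=-∞,β=+∞]: v=4
Leaves evaluated: 19 of 25.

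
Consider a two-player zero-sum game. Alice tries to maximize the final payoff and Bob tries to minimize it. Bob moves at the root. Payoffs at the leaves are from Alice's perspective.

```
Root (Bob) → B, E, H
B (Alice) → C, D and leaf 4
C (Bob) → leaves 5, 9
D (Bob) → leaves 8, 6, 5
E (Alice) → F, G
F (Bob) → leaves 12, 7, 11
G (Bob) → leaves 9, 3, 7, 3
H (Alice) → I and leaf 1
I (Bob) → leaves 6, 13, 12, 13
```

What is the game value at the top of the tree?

C (Bob): min(5, 9) = 5
D (Bob): min(8, 6, 5) = 5
B (Alice): max(5, 5, 4) = 5
F (Bob): min(12, 7, 11) = 7
G (Bob): min(9, 3, 7, 3) = 3
E (Alice): max(7, 3) = 7
I (Bob): min(6, 13, 12, 13) = 6
H (Alice): max(6, 1) = 6
Root (Bob): min(5, 7, 6) = 5

5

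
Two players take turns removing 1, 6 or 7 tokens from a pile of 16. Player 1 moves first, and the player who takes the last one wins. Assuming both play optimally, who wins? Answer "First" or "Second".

W/L table (W = player to move can force a win):
i:   0  1  2  3  4  5  6  7  8  9 10 11 12 13 14 15 16
     L  W  L  W  L  W  W  W  W  W  W  W  L  W  L  W  L
Position 16 is L, so the second player wins.

Second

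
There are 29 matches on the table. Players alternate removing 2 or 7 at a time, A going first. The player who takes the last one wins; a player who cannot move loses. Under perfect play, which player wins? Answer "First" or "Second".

First

Positions where the player to move wins (W) vs loses (L):
i:   0  1  2  3  4  5  6  7  8  9 10 11 12 13 14 15 16 17 18 19 20 21 22 23 24 25 26 27 28 29
     L  L  W  W  L  L  W  W  W  L  L  W  W  L  L  W  W  W  L  L  W  W  L  L  W  W  W  L  L  W
Position 29 is W, so the first player wins.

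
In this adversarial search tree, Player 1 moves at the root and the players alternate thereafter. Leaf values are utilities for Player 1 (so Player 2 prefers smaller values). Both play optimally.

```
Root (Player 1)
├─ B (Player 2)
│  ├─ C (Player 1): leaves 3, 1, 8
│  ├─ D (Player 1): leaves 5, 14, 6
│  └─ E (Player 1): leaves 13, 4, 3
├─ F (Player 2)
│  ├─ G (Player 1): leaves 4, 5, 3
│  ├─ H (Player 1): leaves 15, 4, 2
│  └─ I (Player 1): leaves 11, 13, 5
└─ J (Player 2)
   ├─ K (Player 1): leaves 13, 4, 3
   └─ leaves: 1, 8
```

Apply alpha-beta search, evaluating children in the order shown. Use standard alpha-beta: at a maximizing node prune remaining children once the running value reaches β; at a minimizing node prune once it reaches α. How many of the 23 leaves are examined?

C [α=-∞,β=+∞]: v=8
D [α=-∞,β=8]: v=14 after child 2 ≥ β → β-cutoff, skip 1
E [α=-∞,β=8]: v=13 after child 1 ≥ β → β-cutoff, skip 2
B [α=-∞,β=+∞]: v=8
G [α=8,β=+∞]: v=5
F [α=8,β=+∞]: v=5 after child 1 ≤ α → α-cutoff, skip 2
K [α=8,β=+∞]: v=13
J [α=8,β=+∞]: v=1 after child 2 ≤ α → α-cutoff, skip 1
Root [α=-∞,β=+∞]: v=8
Leaves evaluated: 13 of 23.

13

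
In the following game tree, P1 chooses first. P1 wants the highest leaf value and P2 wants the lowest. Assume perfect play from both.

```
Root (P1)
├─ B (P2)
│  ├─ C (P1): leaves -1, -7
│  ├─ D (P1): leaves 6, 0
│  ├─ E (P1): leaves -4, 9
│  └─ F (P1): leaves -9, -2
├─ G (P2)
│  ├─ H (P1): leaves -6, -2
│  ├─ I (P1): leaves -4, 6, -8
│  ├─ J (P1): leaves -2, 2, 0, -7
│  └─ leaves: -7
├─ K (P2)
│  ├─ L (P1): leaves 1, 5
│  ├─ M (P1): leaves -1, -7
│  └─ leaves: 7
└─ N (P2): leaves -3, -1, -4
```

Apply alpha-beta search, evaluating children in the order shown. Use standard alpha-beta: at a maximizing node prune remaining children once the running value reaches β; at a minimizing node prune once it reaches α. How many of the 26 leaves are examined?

C [α=-∞,β=+∞]: v=-1
D [α=-∞,β=-1]: v=6 after child 1 ≥ β → β-cutoff, skip 1
E [α=-∞,β=-1]: v=9
F [α=-∞,β=-1]: v=-2
B [α=-∞,β=+∞]: v=-2
H [α=-2,β=+∞]: v=-2
G [α=-2,β=+∞]: v=-2 after child 1 ≤ α → α-cutoff, skip 3
L [α=-2,β=+∞]: v=5
M [α=-2,β=5]: v=-1
K [α=-2,β=+∞]: v=-1
N [α=-1,β=+∞]: v=-3 after child 1 ≤ α → α-cutoff, skip 2
Root [α=-∞,β=+∞]: v=-1
Leaves evaluated: 15 of 26.

15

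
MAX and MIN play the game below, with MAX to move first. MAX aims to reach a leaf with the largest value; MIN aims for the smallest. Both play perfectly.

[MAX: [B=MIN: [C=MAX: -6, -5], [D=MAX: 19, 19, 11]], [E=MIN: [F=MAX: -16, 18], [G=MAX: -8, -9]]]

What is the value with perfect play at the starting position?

-5

C (MAX): max(-6, -5) = -5
D (MAX): max(19, 19, 11) = 19
B (MIN): min(-5, 19) = -5
F (MAX): max(-16, 18) = 18
G (MAX): max(-8, -9) = -8
E (MIN): min(18, -8) = -8
Root (MAX): max(-5, -8) = -5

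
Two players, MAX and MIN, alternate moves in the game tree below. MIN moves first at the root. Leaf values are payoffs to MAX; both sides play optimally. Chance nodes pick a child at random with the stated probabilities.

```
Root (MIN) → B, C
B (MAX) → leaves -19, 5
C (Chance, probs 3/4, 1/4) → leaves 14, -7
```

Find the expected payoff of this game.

B (MAX): max(-19, 5) = 5
C (Chance): 3/4·14 + 1/4·-7 = 8.75
Root (MIN): min(5, 8.75) = 5

5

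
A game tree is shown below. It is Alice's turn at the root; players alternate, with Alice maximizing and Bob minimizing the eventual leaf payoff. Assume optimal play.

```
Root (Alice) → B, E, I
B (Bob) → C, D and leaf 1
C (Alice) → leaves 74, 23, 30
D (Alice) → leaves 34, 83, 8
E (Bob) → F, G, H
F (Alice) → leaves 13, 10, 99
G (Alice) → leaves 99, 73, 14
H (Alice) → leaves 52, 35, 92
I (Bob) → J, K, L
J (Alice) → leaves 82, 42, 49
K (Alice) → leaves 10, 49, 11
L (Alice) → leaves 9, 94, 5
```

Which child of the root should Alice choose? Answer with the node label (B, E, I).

E

C (Alice): max(74, 23, 30) = 74
D (Alice): max(34, 83, 8) = 83
B (Bob): min(74, 83, 1) = 1
F (Alice): max(13, 10, 99) = 99
G (Alice): max(99, 73, 14) = 99
H (Alice): max(52, 35, 92) = 92
E (Bob): min(99, 99, 92) = 92
J (Alice): max(82, 42, 49) = 82
K (Alice): max(10, 49, 11) = 49
L (Alice): max(9, 94, 5) = 94
I (Bob): min(82, 49, 94) = 49
Root (Alice): max(1, 92, 49) = 92
Alice picks the child with the highest value: E (value 92).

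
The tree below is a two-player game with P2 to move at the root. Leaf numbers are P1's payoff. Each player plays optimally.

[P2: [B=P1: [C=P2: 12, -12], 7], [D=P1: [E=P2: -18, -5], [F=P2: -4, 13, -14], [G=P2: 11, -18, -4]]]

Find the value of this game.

C (P2): min(12, -12) = -12
B (P1): max(-12, 7) = 7
E (P2): min(-18, -5) = -18
F (P2): min(-4, 13, -14) = -14
G (P2): min(11, -18, -4) = -18
D (P1): max(-18, -14, -18) = -14
Root (P2): min(7, -14) = -14

-14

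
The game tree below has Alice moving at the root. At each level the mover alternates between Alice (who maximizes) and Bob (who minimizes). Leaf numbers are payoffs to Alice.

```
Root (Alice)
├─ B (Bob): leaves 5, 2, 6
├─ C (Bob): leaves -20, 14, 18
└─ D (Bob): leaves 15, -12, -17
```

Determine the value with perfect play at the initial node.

B (Bob): min(5, 2, 6) = 2
C (Bob): min(-20, 14, 18) = -20
D (Bob): min(15, -12, -17) = -17
Root (Alice): max(2, -20, -17) = 2

2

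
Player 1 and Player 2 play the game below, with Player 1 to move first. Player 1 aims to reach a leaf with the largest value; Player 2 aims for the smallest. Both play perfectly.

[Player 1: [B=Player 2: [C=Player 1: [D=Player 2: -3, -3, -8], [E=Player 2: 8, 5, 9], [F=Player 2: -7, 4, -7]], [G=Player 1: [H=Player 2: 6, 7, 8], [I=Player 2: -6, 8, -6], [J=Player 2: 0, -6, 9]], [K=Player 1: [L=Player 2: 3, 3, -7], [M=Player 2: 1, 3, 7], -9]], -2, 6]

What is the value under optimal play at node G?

H: min(6, 7, 8) = 6
I: min(-6, 8, -6) = -6
J: min(0, -6, 9) = -6
G: max(6, -6, -6) = 6

6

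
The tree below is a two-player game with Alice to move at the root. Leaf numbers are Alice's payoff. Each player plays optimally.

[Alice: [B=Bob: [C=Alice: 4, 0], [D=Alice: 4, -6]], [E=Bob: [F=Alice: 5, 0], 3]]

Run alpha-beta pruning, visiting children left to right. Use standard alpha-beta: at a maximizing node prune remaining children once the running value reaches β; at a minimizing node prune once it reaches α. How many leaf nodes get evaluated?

C [α=-∞,β=+∞]: v=4
D [α=-∞,β=4]: v=4 after child 1 ≥ β → β-cutoff, skip 1
B [α=-∞,β=+∞]: v=4
F [α=4,β=+∞]: v=5
E [α=4,β=+∞]: v=3
Root [α=-∞,β=+∞]: v=4
Leaves evaluated: 6 of 7.

6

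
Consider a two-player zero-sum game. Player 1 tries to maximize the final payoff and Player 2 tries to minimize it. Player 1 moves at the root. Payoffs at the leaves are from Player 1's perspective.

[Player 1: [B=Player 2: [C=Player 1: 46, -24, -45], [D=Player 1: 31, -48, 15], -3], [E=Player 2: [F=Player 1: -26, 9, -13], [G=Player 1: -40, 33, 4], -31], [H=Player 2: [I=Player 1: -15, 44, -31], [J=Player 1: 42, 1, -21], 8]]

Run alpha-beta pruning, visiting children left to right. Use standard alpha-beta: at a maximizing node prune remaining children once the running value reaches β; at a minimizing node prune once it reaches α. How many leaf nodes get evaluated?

20

C [α=-∞,β=+∞]: v=46
D [α=-∞,β=46]: v=31
B [α=-∞,β=+∞]: v=-3
F [α=-3,β=+∞]: v=9
G [α=-3,β=9]: v=33 after child 2 ≥ β → β-cutoff, skip 1
E [α=-3,β=+∞]: v=-31
I [α=-3,β=+∞]: v=44
J [α=-3,β=44]: v=42
H [α=-3,β=+∞]: v=8
Root [α=-∞,β=+∞]: v=8
Leaves evaluated: 20 of 21.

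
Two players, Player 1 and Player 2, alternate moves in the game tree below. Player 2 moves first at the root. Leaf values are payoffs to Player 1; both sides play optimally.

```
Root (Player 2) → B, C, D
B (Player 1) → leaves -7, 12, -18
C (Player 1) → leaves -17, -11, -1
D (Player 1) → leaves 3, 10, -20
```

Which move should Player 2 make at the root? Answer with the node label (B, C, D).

C

B (Player 1): max(-7, 12, -18) = 12
C (Player 1): max(-17, -11, -1) = -1
D (Player 1): max(3, 10, -20) = 10
Root (Player 2): min(12, -1, 10) = -1
Player 2 picks the child with the lowest value: C (value -1).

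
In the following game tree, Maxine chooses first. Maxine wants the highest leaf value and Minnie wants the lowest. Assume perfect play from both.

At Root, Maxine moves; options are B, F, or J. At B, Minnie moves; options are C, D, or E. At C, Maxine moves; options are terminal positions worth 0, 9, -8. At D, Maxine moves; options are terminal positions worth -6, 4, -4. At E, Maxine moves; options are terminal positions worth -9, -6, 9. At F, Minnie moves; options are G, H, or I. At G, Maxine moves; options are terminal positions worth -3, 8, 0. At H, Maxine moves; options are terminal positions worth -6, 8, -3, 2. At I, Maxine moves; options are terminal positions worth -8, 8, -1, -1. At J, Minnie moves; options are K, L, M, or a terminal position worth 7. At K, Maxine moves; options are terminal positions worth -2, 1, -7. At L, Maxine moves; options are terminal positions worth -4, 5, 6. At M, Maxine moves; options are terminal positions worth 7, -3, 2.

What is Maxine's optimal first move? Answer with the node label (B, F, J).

F

C (Maxine): max(0, 9, -8) = 9
D (Maxine): max(-6, 4, -4) = 4
E (Maxine): max(-9, -6, 9) = 9
B (Minnie): min(9, 4, 9) = 4
G (Maxine): max(-3, 8, 0) = 8
H (Maxine): max(-6, 8, -3, 2) = 8
I (Maxine): max(-8, 8, -1, -1) = 8
F (Minnie): min(8, 8, 8) = 8
K (Maxine): max(-2, 1, -7) = 1
L (Maxine): max(-4, 5, 6) = 6
M (Maxine): max(7, -3, 2) = 7
J (Minnie): min(1, 6, 7, 7) = 1
Root (Maxine): max(4, 8, 1) = 8
Maxine picks the child with the highest value: F (value 8).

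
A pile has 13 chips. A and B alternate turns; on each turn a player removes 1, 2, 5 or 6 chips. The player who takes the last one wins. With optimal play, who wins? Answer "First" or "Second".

W/L table (W = player to move can force a win):
i:   0  1  2  3  4  5  6  7  8  9 10 11 12 13
     L  W  W  L  W  W  W  L  W  W  L  W  W  W
Position 13 is W, so the first player wins.

First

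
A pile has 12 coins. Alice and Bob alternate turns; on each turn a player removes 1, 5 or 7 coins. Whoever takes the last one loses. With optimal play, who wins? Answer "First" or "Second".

Compute winning (W) and losing (L) positions by backward induction:
i:   0  1  2  3  4  5  6  7  8  9 10 11 12
     W  L  W  L  W  L  W  L  W  L  W  L  W
Position 12 is W, so the first player wins.

First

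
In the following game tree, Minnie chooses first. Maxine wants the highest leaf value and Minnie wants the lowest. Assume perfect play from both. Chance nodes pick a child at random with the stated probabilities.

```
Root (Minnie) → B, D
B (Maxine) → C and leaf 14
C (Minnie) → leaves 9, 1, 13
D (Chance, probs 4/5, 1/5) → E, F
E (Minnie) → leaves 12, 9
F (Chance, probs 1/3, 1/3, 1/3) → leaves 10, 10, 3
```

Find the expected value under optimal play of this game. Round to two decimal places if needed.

C (Minnie): min(9, 1, 13) = 1
B (Maxine): max(1, 14) = 14
E (Minnie): min(12, 9) = 9
F (Chance): 1/3·10 + 1/3·10 + 1/3·3 = 7.67
D (Chance): 4/5·9 + 1/5·7.67 = 8.73
Root (Minnie): min(14, 8.73) = 8.73

8.73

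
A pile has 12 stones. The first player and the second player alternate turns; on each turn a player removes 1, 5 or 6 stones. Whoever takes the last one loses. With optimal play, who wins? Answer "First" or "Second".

Second

i:   0  1  2  3  4  5  6  7  8  9 10 11 12
     W  L  W  L  W  L  W  W  W  W  W  W  L
Position 12 is L, so the second player wins.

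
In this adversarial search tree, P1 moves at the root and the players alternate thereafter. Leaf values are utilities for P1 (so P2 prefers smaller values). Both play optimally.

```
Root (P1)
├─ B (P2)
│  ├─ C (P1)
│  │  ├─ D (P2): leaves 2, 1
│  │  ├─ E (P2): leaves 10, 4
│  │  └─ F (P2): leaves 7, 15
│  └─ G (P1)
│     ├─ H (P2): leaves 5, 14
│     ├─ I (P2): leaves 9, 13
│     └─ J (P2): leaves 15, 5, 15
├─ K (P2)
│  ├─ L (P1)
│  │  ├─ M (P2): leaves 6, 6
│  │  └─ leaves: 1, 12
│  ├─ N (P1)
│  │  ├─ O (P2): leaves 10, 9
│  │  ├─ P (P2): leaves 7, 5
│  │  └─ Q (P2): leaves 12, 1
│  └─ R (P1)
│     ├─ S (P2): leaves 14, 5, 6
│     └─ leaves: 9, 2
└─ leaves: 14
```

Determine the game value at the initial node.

14

D (P2): min(2, 1) = 1
E (P2): min(10, 4) = 4
F (P2): min(7, 15) = 7
C (P1): max(1, 4, 7) = 7
H (P2): min(5, 14) = 5
I (P2): min(9, 13) = 9
J (P2): min(15, 5, 15) = 5
G (P1): max(5, 9, 5) = 9
B (P2): min(7, 9) = 7
M (P2): min(6, 6) = 6
L (P1): max(6, 1, 12) = 12
O (P2): min(10, 9) = 9
P (P2): min(7, 5) = 5
Q (P2): min(12, 1) = 1
N (P1): max(9, 5, 1) = 9
S (P2): min(14, 5, 6) = 5
R (P1): max(5, 9, 2) = 9
K (P2): min(12, 9, 9) = 9
Root (P1): max(7, 9, 14) = 14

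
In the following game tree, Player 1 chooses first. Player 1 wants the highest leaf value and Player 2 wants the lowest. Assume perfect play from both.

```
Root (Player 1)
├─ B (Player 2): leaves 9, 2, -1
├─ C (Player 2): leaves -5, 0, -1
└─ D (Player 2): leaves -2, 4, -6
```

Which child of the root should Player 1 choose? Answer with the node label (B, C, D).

B

B (Player 2): min(9, 2, -1) = -1
C (Player 2): min(-5, 0, -1) = -5
D (Player 2): min(-2, 4, -6) = -6
Root (Player 1): max(-1, -5, -6) = -1
Player 1 picks the child with the highest value: B (value -1).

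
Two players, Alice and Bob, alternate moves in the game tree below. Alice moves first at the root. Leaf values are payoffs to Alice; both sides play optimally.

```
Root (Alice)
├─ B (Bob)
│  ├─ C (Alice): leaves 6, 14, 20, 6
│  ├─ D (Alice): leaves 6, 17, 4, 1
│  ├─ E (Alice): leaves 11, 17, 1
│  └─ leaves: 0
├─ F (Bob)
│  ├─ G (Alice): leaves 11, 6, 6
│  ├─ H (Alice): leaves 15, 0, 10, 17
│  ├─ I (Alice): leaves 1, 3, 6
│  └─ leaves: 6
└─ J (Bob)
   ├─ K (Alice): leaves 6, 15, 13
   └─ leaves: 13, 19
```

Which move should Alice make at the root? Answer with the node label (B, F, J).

C (Alice): max(6, 14, 20, 6) = 20
D (Alice): max(6, 17, 4, 1) = 17
E (Alice): max(11, 17, 1) = 17
B (Bob): min(20, 17, 17, 0) = 0
G (Alice): max(11, 6, 6) = 11
H (Alice): max(15, 0, 10, 17) = 17
I (Alice): max(1, 3, 6) = 6
F (Bob): min(11, 17, 6, 6) = 6
K (Alice): max(6, 15, 13) = 15
J (Bob): min(15, 13, 19) = 13
Root (Alice): max(0, 6, 13) = 13
Alice picks the child with the highest value: J (value 13).

J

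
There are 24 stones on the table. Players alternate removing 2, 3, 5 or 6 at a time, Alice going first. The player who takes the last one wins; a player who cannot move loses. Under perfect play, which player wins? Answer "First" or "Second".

Second

W/L table (W = player to move can force a win):
i:   0  1  2  3  4  5  6  7  8  9 10 11 12 13 14 15 16 17 18 19 20 21 22 23 24
     L  L  W  W  W  W  W  W  L  L  W  W  W  W  W  W  L  L  W  W  W  W  W  W  L
Position 24 is L, so the second player wins.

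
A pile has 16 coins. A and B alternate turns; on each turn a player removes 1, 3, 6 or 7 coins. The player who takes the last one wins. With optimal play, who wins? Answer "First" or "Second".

Compute winning (W) and losing (L) positions by backward induction:
i:   0  1  2  3  4  5  6  7  8  9 10 11 12 13 14 15 16
     L  W  L  W  L  W  W  W  W  W  W  W  L  W  L  W  L
Position 16 is L, so the second player wins.

Second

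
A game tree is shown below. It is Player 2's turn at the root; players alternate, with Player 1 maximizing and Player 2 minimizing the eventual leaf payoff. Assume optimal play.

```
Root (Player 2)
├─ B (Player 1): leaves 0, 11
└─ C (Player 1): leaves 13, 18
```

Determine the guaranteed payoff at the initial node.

B (Player 1): max(0, 11) = 11
C (Player 1): max(13, 18) = 18
Root (Player 2): min(11, 18) = 11

11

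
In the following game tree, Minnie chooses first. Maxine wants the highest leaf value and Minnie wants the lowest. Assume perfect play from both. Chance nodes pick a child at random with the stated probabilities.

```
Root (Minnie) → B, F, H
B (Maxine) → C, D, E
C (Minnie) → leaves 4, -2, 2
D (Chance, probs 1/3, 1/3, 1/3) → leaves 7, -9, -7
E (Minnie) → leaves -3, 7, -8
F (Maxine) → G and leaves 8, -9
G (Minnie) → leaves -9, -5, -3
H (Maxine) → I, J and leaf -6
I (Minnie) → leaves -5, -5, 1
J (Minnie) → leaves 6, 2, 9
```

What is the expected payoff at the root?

-2

C (Minnie): min(4, -2, 2) = -2
D (Chance): 1/3·7 + 1/3·-9 + 1/3·-7 = -3
E (Minnie): min(-3, 7, -8) = -8
B (Maxine): max(-2, -3, -8) = -2
G (Minnie): min(-9, -5, -3) = -9
F (Maxine): max(-9, 8, -9) = 8
I (Minnie): min(-5, -5, 1) = -5
J (Minnie): min(6, 2, 9) = 2
H (Maxine): max(-5, 2, -6) = 2
Root (Minnie): min(-2, 8, 2) = -2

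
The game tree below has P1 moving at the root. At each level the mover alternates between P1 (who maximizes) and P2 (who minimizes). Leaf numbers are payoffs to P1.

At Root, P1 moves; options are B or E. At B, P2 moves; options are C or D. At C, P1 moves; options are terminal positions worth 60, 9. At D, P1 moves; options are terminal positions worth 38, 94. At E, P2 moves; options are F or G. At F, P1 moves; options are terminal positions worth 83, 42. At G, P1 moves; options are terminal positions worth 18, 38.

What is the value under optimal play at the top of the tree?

C (P1): max(60, 9) = 60
D (P1): max(38, 94) = 94
B (P2): min(60, 94) = 60
F (P1): max(83, 42) = 83
G (P1): max(18, 38) = 38
E (P2): min(83, 38) = 38
Root (P1): max(60, 38) = 60

60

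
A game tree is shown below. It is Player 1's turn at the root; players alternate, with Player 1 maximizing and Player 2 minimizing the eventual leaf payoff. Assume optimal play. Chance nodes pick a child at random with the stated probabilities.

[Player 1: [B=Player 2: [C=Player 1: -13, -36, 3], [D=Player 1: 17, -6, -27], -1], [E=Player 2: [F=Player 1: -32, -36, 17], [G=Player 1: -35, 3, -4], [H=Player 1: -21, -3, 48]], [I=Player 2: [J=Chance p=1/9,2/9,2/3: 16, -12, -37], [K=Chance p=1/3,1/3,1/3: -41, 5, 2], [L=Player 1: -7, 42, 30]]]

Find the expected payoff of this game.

C (Player 1): max(-13, -36, 3) = 3
D (Player 1): max(17, -6, -27) = 17
B (Player 2): min(3, 17, -1) = -1
F (Player 1): max(-32, -36, 17) = 17
G (Player 1): max(-35, 3, -4) = 3
H (Player 1): max(-21, -3, 48) = 48
E (Player 2): min(17, 3, 48) = 3
J (Chance): 1/9·16 + 2/9·-12 + 2/3·-37 = -25.56
K (Chance): 1/3·-41 + 1/3·5 + 1/3·2 = -11.33
L (Player 1): max(-7, 42, 30) = 42
I (Player 2): min(-25.56, -11.33, 42) = -25.56
Root (Player 1): max(-1, 3, -25.56) = 3

3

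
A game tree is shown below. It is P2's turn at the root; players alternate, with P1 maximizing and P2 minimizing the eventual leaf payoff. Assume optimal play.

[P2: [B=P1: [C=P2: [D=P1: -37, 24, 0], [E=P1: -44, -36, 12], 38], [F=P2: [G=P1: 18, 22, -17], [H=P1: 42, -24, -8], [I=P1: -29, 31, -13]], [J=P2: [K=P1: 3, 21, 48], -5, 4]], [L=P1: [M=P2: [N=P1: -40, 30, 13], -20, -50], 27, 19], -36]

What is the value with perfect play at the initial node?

-36

D (P1): max(-37, 24, 0) = 24
E (P1): max(-44, -36, 12) = 12
C (P2): min(24, 12, 38) = 12
G (P1): max(18, 22, -17) = 22
H (P1): max(42, -24, -8) = 42
I (P1): max(-29, 31, -13) = 31
F (P2): min(22, 42, 31) = 22
K (P1): max(3, 21, 48) = 48
J (P2): min(48, -5, 4) = -5
B (P1): max(12, 22, -5) = 22
N (P1): max(-40, 30, 13) = 30
M (P2): min(30, -20, -50) = -50
L (P1): max(-50, 27, 19) = 27
Root (P2): min(22, 27, -36) = -36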